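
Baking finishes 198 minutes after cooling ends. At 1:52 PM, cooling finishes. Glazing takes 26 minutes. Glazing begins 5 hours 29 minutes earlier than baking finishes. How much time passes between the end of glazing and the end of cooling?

1 hour 45 minutes

Baking ends at 1:52 PM + 198 min = 5:10 PM.
Glazing starts at 5:10 PM − 329 min = 11:41 AM.
Glazing ends at 11:41 AM + 26 min = 12:07 PM.
From 12:07 PM to 1:52 PM is 1 hour 45 minutes.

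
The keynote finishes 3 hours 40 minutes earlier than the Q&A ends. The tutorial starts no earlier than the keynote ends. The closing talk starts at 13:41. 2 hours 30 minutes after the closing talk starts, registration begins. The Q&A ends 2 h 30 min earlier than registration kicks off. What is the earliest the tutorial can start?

Registration starts at 13:41 + 150 min = 16:11.
The Q&A ends at 16:11 − 150 min = 13:41.
The keynote ends at 13:41 − 220 min = 10:01.
The tutorial is bounded by the keynote, so the earliest it can start is 10:01.

10:01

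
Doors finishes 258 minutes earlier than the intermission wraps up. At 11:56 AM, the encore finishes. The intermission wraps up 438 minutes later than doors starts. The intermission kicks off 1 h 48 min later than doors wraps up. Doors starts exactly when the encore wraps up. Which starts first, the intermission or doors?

Doors starts at 11:56 AM.
The intermission ends at 11:56 AM + 438 min = 7:14 PM.
Doors ends at 7:14 PM − 258 min = 2:56 PM.
The intermission starts at 2:56 PM + 108 min = 4:44 PM.
The intermission starts at 4:44 PM and doors starts at 11:56 AM, so doors is first.

doors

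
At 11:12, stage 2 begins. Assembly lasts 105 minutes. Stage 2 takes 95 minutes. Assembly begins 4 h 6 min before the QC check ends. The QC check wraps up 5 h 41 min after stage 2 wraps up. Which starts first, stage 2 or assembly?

stage 2

Stage 2 ends at 11:12 + 95 min = 12:47.
The QC check ends at 12:47 + 341 min = 18:28.
Assembly starts at 18:28 − 246 min = 14:22.
Stage 2 starts at 11:12 and assembly starts at 14:22, so stage 2 is first.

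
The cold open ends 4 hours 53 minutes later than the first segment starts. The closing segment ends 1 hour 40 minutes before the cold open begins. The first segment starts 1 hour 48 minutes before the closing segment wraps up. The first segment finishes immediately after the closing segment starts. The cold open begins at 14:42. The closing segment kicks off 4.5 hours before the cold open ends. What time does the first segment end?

The closing segment ends at 14:42 − 100 min = 13:02.
The first segment starts at 13:02 − 108 min = 11:14.
The cold open ends at 11:14 + 293 min = 16:07.
The closing segment starts at 16:07 − 270 min = 11:37.
So the first segment ends at 11:37.

11:37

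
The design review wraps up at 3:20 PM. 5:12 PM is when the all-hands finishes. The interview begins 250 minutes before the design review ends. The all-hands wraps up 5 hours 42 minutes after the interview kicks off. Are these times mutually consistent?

The interview starts at 3:20 PM − 250 min = 11:10 AM.
The all-hands ends at 11:10 AM + 342 min = 4:52 PM.
But the all-hands is also said to end at 5:12 PM — a 20-minute conflict.

No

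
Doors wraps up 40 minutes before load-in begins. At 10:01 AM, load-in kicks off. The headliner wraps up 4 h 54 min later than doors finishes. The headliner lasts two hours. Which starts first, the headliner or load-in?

Doors ends at 10:01 AM − 40 min = 9:21 AM.
The headliner ends at 9:21 AM + 294 min = 2:15 PM.
The headliner starts at 2:15 PM − 120 min = 12:15 PM.
The headliner starts at 12:15 PM and load-in starts at 10:01 AM, so load-in is first.

load-in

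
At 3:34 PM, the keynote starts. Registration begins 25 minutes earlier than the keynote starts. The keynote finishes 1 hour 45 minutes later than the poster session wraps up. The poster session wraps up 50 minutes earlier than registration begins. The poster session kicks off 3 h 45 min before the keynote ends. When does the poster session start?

Registration starts at 3:34 PM − 25 min = 3:09 PM.
The poster session ends at 3:09 PM − 50 min = 2:19 PM.
The keynote ends at 2:19 PM + 105 min = 4:04 PM.
The poster session starts at 4:04 PM − 225 min = 12:19 PM.

12:19 PM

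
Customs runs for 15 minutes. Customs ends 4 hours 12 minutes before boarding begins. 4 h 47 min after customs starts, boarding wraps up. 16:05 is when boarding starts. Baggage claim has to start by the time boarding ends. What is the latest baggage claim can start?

16:25

Customs ends at 16:05 − 252 min = 11:53.
Customs starts at 11:53 − 15 min = 11:38.
Boarding ends at 11:38 + 287 min = 16:25.
Baggage claim is bounded by boarding, so the latest it can start is 16:25.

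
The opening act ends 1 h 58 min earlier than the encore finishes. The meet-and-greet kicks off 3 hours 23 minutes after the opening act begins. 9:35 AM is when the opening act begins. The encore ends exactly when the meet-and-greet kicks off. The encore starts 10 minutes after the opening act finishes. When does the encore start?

The meet-and-greet starts at 9:35 AM + 203 min = 12:58 PM.
So the encore ends at 12:58 PM.
The opening act ends at 12:58 PM − 118 min = 11:00 AM.
The encore starts at 11:00 AM + 10 min = 11:10 AM.

11:10 AM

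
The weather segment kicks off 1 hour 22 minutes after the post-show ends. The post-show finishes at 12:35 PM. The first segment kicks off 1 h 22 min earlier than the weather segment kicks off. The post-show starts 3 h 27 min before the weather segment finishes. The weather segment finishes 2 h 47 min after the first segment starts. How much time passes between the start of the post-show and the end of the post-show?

The weather segment starts at 12:35 PM + 82 min = 1:57 PM.
The first segment starts at 1:57 PM − 82 min = 12:35 PM.
The weather segment ends at 12:35 PM + 167 min = 3:22 PM.
The post-show starts at 3:22 PM − 207 min = 11:55 AM.
From 11:55 AM to 12:35 PM is 40 minutes.

40 minutes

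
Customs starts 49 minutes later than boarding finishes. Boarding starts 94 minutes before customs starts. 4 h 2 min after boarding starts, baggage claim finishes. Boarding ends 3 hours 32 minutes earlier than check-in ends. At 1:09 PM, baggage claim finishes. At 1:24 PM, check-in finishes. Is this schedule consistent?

Boarding ends at 1:24 PM − 212 min = 9:52 AM.
Customs starts at 9:52 AM + 49 min = 10:41 AM.
Boarding starts at 10:41 AM − 94 min = 9:07 AM.
Baggage claim ends at 9:07 AM + 242 min = 1:09 PM.
That matches the stated 1:09 PM, so the schedule is consistent.

Yes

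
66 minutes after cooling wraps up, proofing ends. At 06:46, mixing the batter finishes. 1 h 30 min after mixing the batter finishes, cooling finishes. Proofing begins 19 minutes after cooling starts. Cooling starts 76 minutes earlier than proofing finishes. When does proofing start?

08:25

Cooling ends at 06:46 + 90 min = 08:16.
Proofing ends at 08:16 + 66 min = 09:22.
Cooling starts at 09:22 − 76 min = 08:06.
Proofing starts at 08:06 + 19 min = 08:25.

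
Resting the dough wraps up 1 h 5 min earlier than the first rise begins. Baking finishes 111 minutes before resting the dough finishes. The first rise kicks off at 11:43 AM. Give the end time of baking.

Resting the dough ends at 11:43 AM − 65 min = 10:38 AM.
Baking ends at 10:38 AM − 111 min = 8:47 AM.

8:47 AM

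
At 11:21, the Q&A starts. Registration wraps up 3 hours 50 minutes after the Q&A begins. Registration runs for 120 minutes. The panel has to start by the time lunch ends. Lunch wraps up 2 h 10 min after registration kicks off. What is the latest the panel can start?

Registration ends at 11:21 + 230 min = 15:11.
Registration starts at 15:11 − 120 min = 13:11.
Lunch ends at 13:11 + 130 min = 15:21.
The panel is bounded by lunch, so the latest it can start is 15:21.

15:21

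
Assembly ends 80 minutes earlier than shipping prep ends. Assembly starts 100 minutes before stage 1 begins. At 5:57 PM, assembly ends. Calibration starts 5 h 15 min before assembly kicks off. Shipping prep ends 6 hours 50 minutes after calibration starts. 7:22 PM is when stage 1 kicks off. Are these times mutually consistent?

Assembly starts at 7:22 PM − 100 min = 5:42 PM.
Calibration starts at 5:42 PM − 315 min = 12:27 PM.
Shipping prep ends at 12:27 PM + 410 min = 7:17 PM.
Assembly ends at 7:17 PM − 80 min = 5:57 PM.
That matches the stated 5:57 PM, so the schedule is consistent.

Yes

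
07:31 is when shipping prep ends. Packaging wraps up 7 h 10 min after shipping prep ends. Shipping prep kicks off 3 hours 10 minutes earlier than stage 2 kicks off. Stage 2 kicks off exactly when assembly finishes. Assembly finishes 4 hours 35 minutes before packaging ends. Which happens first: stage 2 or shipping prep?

shipping prep

Packaging ends at 07:31 + 430 min = 14:41.
Assembly ends at 14:41 − 275 min = 10:06.
So stage 2 starts at 10:06.
Shipping prep starts at 10:06 − 190 min = 06:56.
Stage 2 starts at 10:06 and shipping prep starts at 06:56, so shipping prep is first.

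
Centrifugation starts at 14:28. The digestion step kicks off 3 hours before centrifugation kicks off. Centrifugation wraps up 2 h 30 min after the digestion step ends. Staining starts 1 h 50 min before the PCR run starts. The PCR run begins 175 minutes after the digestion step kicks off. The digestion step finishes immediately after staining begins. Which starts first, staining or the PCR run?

staining

The digestion step starts at 14:28 − 180 min = 11:28.
The PCR run starts at 11:28 + 175 min = 14:23.
Staining starts at 14:23 − 110 min = 12:33.
Staining starts at 12:33 and the PCR run starts at 14:23, so staining is first.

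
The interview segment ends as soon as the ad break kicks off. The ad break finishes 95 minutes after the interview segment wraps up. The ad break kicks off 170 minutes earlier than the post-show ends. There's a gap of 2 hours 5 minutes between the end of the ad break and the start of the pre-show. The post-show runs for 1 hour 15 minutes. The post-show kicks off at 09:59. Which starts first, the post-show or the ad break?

the ad break

The post-show ends at 09:59 + 75 min = 11:14.
The ad break starts at 11:14 − 170 min = 08:24.
The post-show starts at 09:59 and the ad break starts at 08:24, so the ad break is first.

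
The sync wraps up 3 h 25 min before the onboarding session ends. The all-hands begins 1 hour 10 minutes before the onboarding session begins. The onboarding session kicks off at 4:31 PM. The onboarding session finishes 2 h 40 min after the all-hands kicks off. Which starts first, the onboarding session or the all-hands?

The all-hands starts at 4:31 PM − 70 min = 3:21 PM.
The onboarding session starts at 4:31 PM and the all-hands starts at 3:21 PM, so the all-hands is first.

the all-hands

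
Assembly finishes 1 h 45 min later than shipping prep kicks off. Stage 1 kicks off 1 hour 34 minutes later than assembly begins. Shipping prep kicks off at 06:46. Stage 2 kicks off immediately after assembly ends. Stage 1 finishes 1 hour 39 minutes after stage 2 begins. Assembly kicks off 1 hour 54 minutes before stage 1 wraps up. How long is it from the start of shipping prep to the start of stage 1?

3 hours 4 minutes

Assembly ends at 06:46 + 105 min = 08:31.
So stage 2 starts at 08:31.
Stage 1 ends at 08:31 + 99 min = 10:10.
Assembly starts at 10:10 − 114 min = 08:16.
Stage 1 starts at 08:16 + 94 min = 09:50.
From 06:46 to 09:50 is 3 hours 4 minutes.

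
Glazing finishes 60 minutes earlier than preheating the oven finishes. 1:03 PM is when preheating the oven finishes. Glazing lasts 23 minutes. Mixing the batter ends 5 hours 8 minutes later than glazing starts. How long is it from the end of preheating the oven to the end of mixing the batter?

3 h 45 min

Glazing ends at 1:03 PM − 60 min = 12:03 PM.
Glazing starts at 12:03 PM − 23 min = 11:40 AM.
Mixing the batter ends at 11:40 AM + 308 min = 4:48 PM.
From 1:03 PM to 4:48 PM is 3 h 45 min.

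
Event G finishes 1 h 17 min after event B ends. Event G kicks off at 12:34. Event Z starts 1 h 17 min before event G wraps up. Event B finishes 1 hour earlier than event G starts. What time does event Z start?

11:34

Event B ends at 12:34 − 60 min = 11:34.
Event G ends at 11:34 + 77 min = 12:51.
Event Z starts at 12:51 − 77 min = 11:34.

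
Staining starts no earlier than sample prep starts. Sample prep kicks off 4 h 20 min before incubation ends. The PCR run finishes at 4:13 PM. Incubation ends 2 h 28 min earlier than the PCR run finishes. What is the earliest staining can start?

Incubation ends at 4:13 PM − 148 min = 1:45 PM.
Sample prep starts at 1:45 PM − 260 min = 9:25 AM.
Staining is bounded by sample prep, so the earliest it can start is 9:25 AM.

9:25 AM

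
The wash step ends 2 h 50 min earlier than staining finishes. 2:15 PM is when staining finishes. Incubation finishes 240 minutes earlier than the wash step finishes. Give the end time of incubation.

The wash step ends at 2:15 PM − 170 min = 11:25 AM.
Incubation ends at 11:25 AM − 240 min = 7:25 AM.

7:25 AM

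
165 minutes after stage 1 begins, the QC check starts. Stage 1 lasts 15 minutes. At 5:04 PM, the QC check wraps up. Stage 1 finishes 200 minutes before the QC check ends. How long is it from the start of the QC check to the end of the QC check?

50 minutes

Stage 1 ends at 5:04 PM − 200 min = 1:44 PM.
Stage 1 starts at 1:44 PM − 15 min = 1:29 PM.
The QC check starts at 1:29 PM + 165 min = 4:14 PM.
From 4:14 PM to 5:04 PM is 50 minutes.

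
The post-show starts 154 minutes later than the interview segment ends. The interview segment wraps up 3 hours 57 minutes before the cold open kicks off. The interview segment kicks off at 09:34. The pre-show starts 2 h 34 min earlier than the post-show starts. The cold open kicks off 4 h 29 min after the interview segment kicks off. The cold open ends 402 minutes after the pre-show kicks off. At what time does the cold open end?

The cold open starts at 09:34 + 269 min = 14:03.
The interview segment ends at 14:03 − 237 min = 10:06.
The post-show starts at 10:06 + 154 min = 12:40.
The pre-show starts at 12:40 − 154 min = 10:06.
The cold open ends at 10:06 + 402 min = 16:48.

16:48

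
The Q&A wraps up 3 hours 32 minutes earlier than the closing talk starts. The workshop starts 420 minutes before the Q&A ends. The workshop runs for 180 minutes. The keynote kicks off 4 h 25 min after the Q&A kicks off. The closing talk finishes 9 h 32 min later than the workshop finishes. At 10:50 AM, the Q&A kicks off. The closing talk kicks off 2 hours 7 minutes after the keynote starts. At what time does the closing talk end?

7:22 PM

The keynote starts at 10:50 AM + 265 min = 3:15 PM.
The closing talk starts at 3:15 PM + 127 min = 5:22 PM.
The Q&A ends at 5:22 PM − 212 min = 1:50 PM.
The workshop starts at 1:50 PM − 420 min = 6:50 AM.
The workshop ends at 6:50 AM + 180 min = 9:50 AM.
The closing talk ends at 9:50 AM + 572 min = 7:22 PM.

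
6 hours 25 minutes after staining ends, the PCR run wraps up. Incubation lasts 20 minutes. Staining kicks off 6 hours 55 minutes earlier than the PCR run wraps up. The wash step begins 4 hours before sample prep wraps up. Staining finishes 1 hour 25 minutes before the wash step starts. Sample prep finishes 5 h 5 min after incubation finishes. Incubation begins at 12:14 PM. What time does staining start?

11:44 AM

Incubation ends at 12:14 PM + 20 min = 12:34 PM.
Sample prep ends at 12:34 PM + 305 min = 5:39 PM.
The wash step starts at 5:39 PM − 240 min = 1:39 PM.
Staining ends at 1:39 PM − 85 min = 12:14 PM.
The PCR run ends at 12:14 PM + 385 min = 6:39 PM.
Staining starts at 6:39 PM − 415 min = 11:44 AM.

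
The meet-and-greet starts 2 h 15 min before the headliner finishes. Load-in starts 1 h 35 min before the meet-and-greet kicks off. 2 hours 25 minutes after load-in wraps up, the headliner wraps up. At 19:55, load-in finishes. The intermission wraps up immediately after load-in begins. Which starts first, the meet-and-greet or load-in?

load-in

The headliner ends at 19:55 + 145 min = 22:20.
The meet-and-greet starts at 22:20 − 135 min = 20:05.
Load-in starts at 20:05 − 95 min = 18:30.
The meet-and-greet starts at 20:05 and load-in starts at 18:30, so load-in is first.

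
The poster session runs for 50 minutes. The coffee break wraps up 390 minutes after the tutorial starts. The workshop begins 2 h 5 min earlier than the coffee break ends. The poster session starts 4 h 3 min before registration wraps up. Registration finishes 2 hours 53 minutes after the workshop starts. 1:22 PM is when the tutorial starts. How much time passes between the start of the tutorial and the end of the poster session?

The coffee break ends at 1:22 PM + 390 min = 7:52 PM.
The workshop starts at 7:52 PM − 125 min = 5:47 PM.
Registration ends at 5:47 PM + 173 min = 8:40 PM.
The poster session starts at 8:40 PM − 243 min = 4:37 PM.
The poster session ends at 4:37 PM + 50 min = 5:27 PM.
From 1:22 PM to 5:27 PM is 4 h 5 min.

4 h 5 min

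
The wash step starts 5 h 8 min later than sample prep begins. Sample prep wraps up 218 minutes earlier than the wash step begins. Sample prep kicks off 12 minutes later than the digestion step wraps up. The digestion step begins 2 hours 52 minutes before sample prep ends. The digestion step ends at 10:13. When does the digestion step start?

Sample prep starts at 10:13 + 12 min = 10:25.
The wash step starts at 10:25 + 308 min = 15:33.
Sample prep ends at 15:33 − 218 min = 11:55.
The digestion step starts at 11:55 − 172 min = 09:03.

09:03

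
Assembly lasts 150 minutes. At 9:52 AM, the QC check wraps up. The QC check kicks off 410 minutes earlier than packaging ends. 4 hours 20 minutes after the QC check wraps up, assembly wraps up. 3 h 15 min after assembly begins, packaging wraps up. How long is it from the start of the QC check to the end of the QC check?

Assembly ends at 9:52 AM + 260 min = 2:12 PM.
Assembly starts at 2:12 PM − 150 min = 11:42 AM.
Packaging ends at 11:42 AM + 195 min = 2:57 PM.
The QC check starts at 2:57 PM − 410 min = 8:07 AM.
From 8:07 AM to 9:52 AM is 105 minutes.

105 minutes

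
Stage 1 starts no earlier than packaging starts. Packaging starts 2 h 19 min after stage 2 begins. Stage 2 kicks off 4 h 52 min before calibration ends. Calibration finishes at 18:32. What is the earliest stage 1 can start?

15:59

Stage 2 starts at 18:32 − 292 min = 13:40.
Packaging starts at 13:40 + 139 min = 15:59.
Stage 1 is bounded by packaging, so the earliest it can start is 15:59.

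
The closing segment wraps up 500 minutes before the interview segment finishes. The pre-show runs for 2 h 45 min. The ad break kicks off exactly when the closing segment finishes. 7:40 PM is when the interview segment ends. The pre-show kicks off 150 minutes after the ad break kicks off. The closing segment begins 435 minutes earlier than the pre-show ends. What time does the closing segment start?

The closing segment ends at 7:40 PM − 500 min = 11:20 AM.
So the ad break starts at 11:20 AM.
The pre-show starts at 11:20 AM + 150 min = 1:50 PM.
The pre-show ends at 1:50 PM + 165 min = 4:35 PM.
The closing segment starts at 4:35 PM − 435 min = 9:20 AM.

9:20 AM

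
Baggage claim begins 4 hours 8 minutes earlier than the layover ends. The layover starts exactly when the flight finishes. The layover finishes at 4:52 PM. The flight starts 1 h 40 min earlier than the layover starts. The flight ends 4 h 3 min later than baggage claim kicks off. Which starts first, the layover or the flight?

Baggage claim starts at 4:52 PM − 248 min = 12:44 PM.
The flight ends at 12:44 PM + 243 min = 4:47 PM.
So the layover starts at 4:47 PM.
The flight starts at 4:47 PM − 100 min = 3:07 PM.
The layover starts at 4:47 PM and the flight starts at 3:07 PM, so the flight is first.

the flight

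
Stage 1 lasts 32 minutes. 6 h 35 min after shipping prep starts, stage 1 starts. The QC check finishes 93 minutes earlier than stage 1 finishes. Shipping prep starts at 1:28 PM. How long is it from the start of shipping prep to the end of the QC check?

5 hours 34 minutes

Stage 1 starts at 1:28 PM + 395 min = 8:03 PM.
Stage 1 ends at 8:03 PM + 32 min = 8:35 PM.
The QC check ends at 8:35 PM − 93 min = 7:02 PM.
From 1:28 PM to 7:02 PM is 5 hours 34 minutes.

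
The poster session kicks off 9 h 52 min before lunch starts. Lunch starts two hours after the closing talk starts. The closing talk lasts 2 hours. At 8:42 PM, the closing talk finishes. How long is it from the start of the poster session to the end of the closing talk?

The closing talk starts at 8:42 PM − 120 min = 6:42 PM.
Lunch starts at 6:42 PM + 120 min = 8:42 PM.
The poster session starts at 8:42 PM − 592 min = 10:50 AM.
From 10:50 AM to 8:42 PM is 9 hours 52 minutes.

9 hours 52 minutes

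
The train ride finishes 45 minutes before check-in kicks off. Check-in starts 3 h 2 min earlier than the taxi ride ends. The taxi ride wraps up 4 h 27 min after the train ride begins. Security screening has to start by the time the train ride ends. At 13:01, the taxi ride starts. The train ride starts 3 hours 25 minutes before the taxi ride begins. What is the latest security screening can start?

The train ride starts at 13:01 − 205 min = 09:36.
The taxi ride ends at 09:36 + 267 min = 14:03.
Check-in starts at 14:03 − 182 min = 11:01.
The train ride ends at 11:01 − 45 min = 10:16.
Security screening is bounded by the train ride, so the latest it can start is 10:16.

10:16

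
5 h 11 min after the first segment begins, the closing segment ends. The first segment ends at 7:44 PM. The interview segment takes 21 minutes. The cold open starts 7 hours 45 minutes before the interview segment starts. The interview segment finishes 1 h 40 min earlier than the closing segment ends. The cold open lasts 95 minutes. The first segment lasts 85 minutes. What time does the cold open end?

3:19 PM

The first segment starts at 7:44 PM − 85 min = 6:19 PM.
The closing segment ends at 6:19 PM + 311 min = 11:30 PM.
The interview segment ends at 11:30 PM − 100 min = 9:50 PM.
The interview segment starts at 9:50 PM − 21 min = 9:29 PM.
The cold open starts at 9:29 PM − 465 min = 1:44 PM.
The cold open ends at 1:44 PM + 95 min = 3:19 PM.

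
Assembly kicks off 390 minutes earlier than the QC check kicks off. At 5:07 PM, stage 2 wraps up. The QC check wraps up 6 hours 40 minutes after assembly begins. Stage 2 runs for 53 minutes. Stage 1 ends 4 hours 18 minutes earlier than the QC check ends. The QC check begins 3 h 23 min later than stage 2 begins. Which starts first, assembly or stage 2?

Stage 2 starts at 5:07 PM − 53 min = 4:14 PM.
The QC check starts at 4:14 PM + 203 min = 7:37 PM.
Assembly starts at 7:37 PM − 390 min = 1:07 PM.
Assembly starts at 1:07 PM and stage 2 starts at 4:14 PM, so assembly is first.

assembly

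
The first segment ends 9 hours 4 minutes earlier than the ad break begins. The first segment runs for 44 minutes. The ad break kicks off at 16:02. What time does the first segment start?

The first segment ends at 16:02 − 544 min = 06:58.
The first segment starts at 06:58 − 44 min = 06:14.

06:14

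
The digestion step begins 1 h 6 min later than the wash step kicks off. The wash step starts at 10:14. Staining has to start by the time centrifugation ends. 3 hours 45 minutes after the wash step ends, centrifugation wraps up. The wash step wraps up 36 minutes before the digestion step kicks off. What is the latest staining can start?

14:29

The digestion step starts at 10:14 + 66 min = 11:20.
The wash step ends at 11:20 − 36 min = 10:44.
Centrifugation ends at 10:44 + 225 min = 14:29.
Staining is bounded by centrifugation, so the latest it can start is 14:29.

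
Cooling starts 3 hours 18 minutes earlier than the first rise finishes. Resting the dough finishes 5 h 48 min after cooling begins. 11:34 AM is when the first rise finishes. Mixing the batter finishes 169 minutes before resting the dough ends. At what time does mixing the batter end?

11:15 AM

Cooling starts at 11:34 AM − 198 min = 8:16 AM.
Resting the dough ends at 8:16 AM + 348 min = 2:04 PM.
Mixing the batter ends at 2:04 PM − 169 min = 11:15 AM.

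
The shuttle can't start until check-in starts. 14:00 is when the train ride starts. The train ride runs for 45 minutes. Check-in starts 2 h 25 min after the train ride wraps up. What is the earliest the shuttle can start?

17:10

The train ride ends at 14:00 + 45 min = 14:45.
Check-in starts at 14:45 + 145 min = 17:10.
The shuttle is bounded by check-in, so the earliest it can start is 17:10.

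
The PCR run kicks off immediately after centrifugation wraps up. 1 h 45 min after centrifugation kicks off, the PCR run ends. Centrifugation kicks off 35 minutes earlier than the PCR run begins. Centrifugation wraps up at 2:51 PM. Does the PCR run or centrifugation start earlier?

centrifugation

The PCR run starts at 2:51 PM.
Centrifugation starts at 2:51 PM − 35 min = 2:16 PM.
The PCR run starts at 2:51 PM and centrifugation starts at 2:16 PM, so centrifugation is first.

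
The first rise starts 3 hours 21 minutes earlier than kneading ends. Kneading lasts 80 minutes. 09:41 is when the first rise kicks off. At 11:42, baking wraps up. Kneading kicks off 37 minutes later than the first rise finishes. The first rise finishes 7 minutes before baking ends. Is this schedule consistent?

The first rise ends at 11:42 − 7 min = 11:35.
Kneading starts at 11:35 + 37 min = 12:12.
Kneading ends at 12:12 + 80 min = 13:32.
The first rise starts at 13:32 − 201 min = 10:11.
But the first rise is also said to start at 09:41 — a 30-minute conflict.

No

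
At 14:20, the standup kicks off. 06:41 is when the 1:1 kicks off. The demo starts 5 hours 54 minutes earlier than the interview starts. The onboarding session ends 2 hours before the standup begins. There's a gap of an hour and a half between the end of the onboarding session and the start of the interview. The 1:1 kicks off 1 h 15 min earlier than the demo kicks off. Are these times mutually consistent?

Yes

The onboarding session ends at 14:20 − 120 min = 12:20.
The interview starts at 12:20 + 90 min = 13:50.
The demo starts at 13:50 − 354 min = 07:56.
The 1:1 starts at 07:56 − 75 min = 06:41.
That matches the stated 06:41, so the schedule is consistent.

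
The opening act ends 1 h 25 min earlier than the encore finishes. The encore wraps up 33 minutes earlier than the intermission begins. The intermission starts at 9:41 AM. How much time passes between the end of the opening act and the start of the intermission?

The encore ends at 9:41 AM − 33 min = 9:08 AM.
The opening act ends at 9:08 AM − 85 min = 7:43 AM.
From 7:43 AM to 9:41 AM is 1 hour 58 minutes.

1 hour 58 minutes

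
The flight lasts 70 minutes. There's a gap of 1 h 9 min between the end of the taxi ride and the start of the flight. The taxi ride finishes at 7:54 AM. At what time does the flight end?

The flight starts at 7:54 AM + 69 min = 9:03 AM.
The flight ends at 9:03 AM + 70 min = 10:13 AM.

10:13 AM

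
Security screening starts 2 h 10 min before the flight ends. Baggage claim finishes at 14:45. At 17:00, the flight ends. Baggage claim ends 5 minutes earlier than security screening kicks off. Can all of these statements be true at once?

Yes

Security screening starts at 17:00 − 130 min = 14:50.
Baggage claim ends at 14:50 − 5 min = 14:45.
That matches the stated 14:45, so the schedule is consistent.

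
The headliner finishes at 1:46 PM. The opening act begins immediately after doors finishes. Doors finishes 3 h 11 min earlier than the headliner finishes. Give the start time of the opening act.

Doors ends at 1:46 PM − 191 min = 10:35 AM.
So the opening act starts at 10:35 AM.

10:35 AM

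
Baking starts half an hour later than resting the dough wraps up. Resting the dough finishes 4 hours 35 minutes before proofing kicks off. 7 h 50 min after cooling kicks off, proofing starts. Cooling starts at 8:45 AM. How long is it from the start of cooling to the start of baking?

Proofing starts at 8:45 AM + 470 min = 4:35 PM.
Resting the dough ends at 4:35 PM − 275 min = 12:00 PM.
Baking starts at 12:00 PM + 30 min = 12:30 PM.
From 8:45 AM to 12:30 PM is 3 h 45 min.

3 h 45 min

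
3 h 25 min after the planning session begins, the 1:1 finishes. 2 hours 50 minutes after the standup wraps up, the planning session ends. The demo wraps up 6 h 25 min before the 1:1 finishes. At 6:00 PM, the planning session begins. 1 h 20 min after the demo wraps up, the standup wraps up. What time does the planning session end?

7:10 PM

The 1:1 ends at 6:00 PM + 205 min = 9:25 PM.
The demo ends at 9:25 PM − 385 min = 3:00 PM.
The standup ends at 3:00 PM + 80 min = 4:20 PM.
The planning session ends at 4:20 PM + 170 min = 7:10 PM.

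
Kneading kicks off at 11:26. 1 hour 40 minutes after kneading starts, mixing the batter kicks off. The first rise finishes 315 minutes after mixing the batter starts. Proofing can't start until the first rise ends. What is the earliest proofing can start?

Mixing the batter starts at 11:26 + 100 min = 13:06.
The first rise ends at 13:06 + 315 min = 18:21.
Proofing is bounded by the first rise, so the earliest it can start is 18:21.

18:21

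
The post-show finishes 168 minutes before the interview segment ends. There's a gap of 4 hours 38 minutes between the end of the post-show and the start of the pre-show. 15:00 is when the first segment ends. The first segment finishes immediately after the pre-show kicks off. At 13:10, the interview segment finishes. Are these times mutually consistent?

The post-show ends at 13:10 − 168 min = 10:22.
The pre-show starts at 10:22 + 278 min = 15:00.
So the first segment ends at 15:00.
That matches the stated 15:00, so the schedule is consistent.

Yes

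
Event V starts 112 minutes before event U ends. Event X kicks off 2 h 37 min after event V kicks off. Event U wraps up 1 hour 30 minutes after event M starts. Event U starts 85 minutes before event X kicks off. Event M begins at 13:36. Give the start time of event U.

Event U ends at 13:36 + 90 min = 15:06.
Event V starts at 15:06 − 112 min = 13:14.
Event X starts at 13:14 + 157 min = 15:51.
Event U starts at 15:51 − 85 min = 14:26.

14:26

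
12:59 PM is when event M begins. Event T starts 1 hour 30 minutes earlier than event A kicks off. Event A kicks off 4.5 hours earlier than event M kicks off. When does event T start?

6:59 AM

Event A starts at 12:59 PM − 270 min = 8:29 AM.
Event T starts at 8:29 AM − 90 min = 6:59 AM.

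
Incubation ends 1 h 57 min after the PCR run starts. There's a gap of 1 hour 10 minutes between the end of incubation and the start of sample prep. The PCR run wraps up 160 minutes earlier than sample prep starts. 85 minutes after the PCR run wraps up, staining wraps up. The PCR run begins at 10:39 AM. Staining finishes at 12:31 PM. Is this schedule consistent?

Yes

Incubation ends at 10:39 AM + 117 min = 12:36 PM.
Sample prep starts at 12:36 PM + 70 min = 1:46 PM.
The PCR run ends at 1:46 PM − 160 min = 11:06 AM.
Staining ends at 11:06 AM + 85 min = 12:31 PM.
That matches the stated 12:31 PM, so the schedule is consistent.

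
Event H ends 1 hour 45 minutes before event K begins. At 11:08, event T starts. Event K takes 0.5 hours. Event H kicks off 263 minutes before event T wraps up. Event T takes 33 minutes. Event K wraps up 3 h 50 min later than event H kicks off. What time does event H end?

08:53

Event T ends at 11:08 + 33 min = 11:41.
Event H starts at 11:41 − 263 min = 07:18.
Event K ends at 07:18 + 230 min = 11:08.
Event K starts at 11:08 − 30 min = 10:38.
Event H ends at 10:38 − 105 min = 08:53.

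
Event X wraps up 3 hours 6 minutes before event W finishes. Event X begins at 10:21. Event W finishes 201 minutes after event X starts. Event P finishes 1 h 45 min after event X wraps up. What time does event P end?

12:21

Event W ends at 10:21 + 201 min = 13:42.
Event X ends at 13:42 − 186 min = 10:36.
Event P ends at 10:36 + 105 min = 12:21.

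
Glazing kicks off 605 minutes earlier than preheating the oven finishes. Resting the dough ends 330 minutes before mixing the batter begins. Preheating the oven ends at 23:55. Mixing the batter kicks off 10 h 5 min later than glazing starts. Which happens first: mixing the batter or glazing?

Glazing starts at 23:55 − 605 min = 13:50.
Mixing the batter starts at 13:50 + 605 min = 23:55.
Mixing the batter starts at 23:55 and glazing starts at 13:50, so glazing is first.

glazing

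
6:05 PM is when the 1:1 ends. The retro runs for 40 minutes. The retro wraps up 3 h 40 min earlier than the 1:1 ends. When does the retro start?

1:45 PM

The retro ends at 6:05 PM − 220 min = 2:25 PM.
The retro starts at 2:25 PM − 40 min = 1:45 PM.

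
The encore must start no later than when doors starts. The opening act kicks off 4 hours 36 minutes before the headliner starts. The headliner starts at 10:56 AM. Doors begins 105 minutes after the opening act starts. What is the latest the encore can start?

8:05 AM

The opening act starts at 10:56 AM − 276 min = 6:20 AM.
Doors starts at 6:20 AM + 105 min = 8:05 AM.
The encore is bounded by doors, so the latest it can start is 8:05 AM.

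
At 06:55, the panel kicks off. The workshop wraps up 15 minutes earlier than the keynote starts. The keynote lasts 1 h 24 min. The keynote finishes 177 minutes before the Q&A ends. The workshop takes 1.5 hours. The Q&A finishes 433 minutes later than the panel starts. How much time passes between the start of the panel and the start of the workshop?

The Q&A ends at 06:55 + 433 min = 14:08.
The keynote ends at 14:08 − 177 min = 11:11.
The keynote starts at 11:11 − 84 min = 09:47.
The workshop ends at 09:47 − 15 min = 09:32.
The workshop starts at 09:32 − 90 min = 08:02.
From 06:55 to 08:02 is 67 minutes.

67 minutes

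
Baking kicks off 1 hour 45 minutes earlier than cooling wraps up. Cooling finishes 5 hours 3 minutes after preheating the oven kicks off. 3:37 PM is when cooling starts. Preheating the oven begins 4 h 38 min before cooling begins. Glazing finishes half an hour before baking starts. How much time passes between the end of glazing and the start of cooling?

1 h 50 min

Preheating the oven starts at 3:37 PM − 278 min = 10:59 AM.
Cooling ends at 10:59 AM + 303 min = 4:02 PM.
Baking starts at 4:02 PM − 105 min = 2:17 PM.
Glazing ends at 2:17 PM − 30 min = 1:47 PM.
From 1:47 PM to 3:37 PM is 1 h 50 min.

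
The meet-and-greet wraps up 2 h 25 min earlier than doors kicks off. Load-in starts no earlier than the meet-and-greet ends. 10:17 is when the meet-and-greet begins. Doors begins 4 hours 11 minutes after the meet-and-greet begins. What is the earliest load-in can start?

12:03

Doors starts at 10:17 + 251 min = 14:28.
The meet-and-greet ends at 14:28 − 145 min = 12:03.
Load-in is bounded by the meet-and-greet, so the earliest it can start is 12:03.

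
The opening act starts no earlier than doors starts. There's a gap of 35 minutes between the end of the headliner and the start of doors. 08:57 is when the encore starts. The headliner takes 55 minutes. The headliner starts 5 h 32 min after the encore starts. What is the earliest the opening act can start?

15:59

The headliner starts at 08:57 + 332 min = 14:29.
The headliner ends at 14:29 + 55 min = 15:24.
Doors starts at 15:24 + 35 min = 15:59.
The opening act is bounded by doors, so the earliest it can start is 15:59.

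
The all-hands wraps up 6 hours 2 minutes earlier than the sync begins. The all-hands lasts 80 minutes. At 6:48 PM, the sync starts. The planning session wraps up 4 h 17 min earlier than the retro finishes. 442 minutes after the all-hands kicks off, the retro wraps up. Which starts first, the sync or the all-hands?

The all-hands ends at 6:48 PM − 362 min = 12:46 PM.
The all-hands starts at 12:46 PM − 80 min = 11:26 AM.
The sync starts at 6:48 PM and the all-hands starts at 11:26 AM, so the all-hands is first.

the all-hands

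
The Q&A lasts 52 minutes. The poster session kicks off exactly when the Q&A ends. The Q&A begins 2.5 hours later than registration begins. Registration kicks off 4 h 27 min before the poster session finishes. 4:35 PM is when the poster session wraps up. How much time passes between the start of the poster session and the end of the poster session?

1 h 5 min

Registration starts at 4:35 PM − 267 min = 12:08 PM.
The Q&A starts at 12:08 PM + 150 min = 2:38 PM.
The Q&A ends at 2:38 PM + 52 min = 3:30 PM.
So the poster session starts at 3:30 PM.
From 3:30 PM to 4:35 PM is 1 h 5 min.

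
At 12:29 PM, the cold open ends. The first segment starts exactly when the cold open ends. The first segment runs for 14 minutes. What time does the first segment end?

12:43 PM

The first segment starts at 12:29 PM.
The first segment ends at 12:29 PM + 14 min = 12:43 PM.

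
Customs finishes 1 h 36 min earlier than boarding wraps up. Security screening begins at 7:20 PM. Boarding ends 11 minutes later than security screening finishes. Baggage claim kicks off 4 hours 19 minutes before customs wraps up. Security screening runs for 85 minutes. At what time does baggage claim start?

Security screening ends at 7:20 PM + 85 min = 8:45 PM.
Boarding ends at 8:45 PM + 11 min = 8:56 PM.
Customs ends at 8:56 PM − 96 min = 7:20 PM.
Baggage claim starts at 7:20 PM − 259 min = 3:01 PM.

3:01 PM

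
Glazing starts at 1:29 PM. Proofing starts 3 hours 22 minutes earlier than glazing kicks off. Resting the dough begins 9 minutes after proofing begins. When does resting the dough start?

10:16 AM

Proofing starts at 1:29 PM − 202 min = 10:07 AM.
Resting the dough starts at 10:07 AM + 9 min = 10:16 AM.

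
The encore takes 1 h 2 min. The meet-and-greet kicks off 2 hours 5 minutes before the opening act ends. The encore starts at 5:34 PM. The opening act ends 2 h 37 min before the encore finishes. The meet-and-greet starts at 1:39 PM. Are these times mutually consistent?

No

The encore ends at 5:34 PM + 62 min = 6:36 PM.
The opening act ends at 6:36 PM − 157 min = 3:59 PM.
The meet-and-greet starts at 3:59 PM − 125 min = 1:54 PM.
But the meet-and-greet is also said to start at 1:39 PM — a 15-minute conflict.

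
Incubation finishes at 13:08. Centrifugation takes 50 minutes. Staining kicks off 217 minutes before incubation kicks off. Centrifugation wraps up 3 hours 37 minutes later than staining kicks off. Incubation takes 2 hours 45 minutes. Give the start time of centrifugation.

09:33

Incubation starts at 13:08 − 165 min = 10:23.
Staining starts at 10:23 − 217 min = 06:46.
Centrifugation ends at 06:46 + 217 min = 10:23.
Centrifugation starts at 10:23 − 50 min = 09:33.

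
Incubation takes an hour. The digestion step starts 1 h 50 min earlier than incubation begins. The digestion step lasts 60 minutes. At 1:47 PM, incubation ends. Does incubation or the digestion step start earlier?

the digestion step

Incubation starts at 1:47 PM − 60 min = 12:47 PM.
The digestion step starts at 12:47 PM − 110 min = 10:57 AM.
Incubation starts at 12:47 PM and the digestion step starts at 10:57 AM, so the digestion step is first.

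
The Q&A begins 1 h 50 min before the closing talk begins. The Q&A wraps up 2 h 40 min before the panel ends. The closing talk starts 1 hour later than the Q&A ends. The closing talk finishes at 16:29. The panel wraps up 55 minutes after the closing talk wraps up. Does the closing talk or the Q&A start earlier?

The panel ends at 16:29 + 55 min = 17:24.
The Q&A ends at 17:24 − 160 min = 14:44.
The closing talk starts at 14:44 + 60 min = 15:44.
The Q&A starts at 15:44 − 110 min = 13:54.
The closing talk starts at 15:44 and the Q&A starts at 13:54, so the Q&A is first.

the Q&A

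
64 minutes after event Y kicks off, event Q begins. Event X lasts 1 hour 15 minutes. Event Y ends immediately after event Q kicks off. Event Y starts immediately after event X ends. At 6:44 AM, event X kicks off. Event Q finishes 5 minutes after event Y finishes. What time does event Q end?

Event X ends at 6:44 AM + 75 min = 7:59 AM.
So event Y starts at 7:59 AM.
Event Q starts at 7:59 AM + 64 min = 9:03 AM.
So event Y ends at 9:03 AM.
Event Q ends at 9:03 AM + 5 min = 9:08 AM.

9:08 AM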